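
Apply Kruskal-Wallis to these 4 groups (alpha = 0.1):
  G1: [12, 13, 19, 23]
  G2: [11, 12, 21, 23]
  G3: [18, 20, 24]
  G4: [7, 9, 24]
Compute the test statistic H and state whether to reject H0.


Step 1: Combine all N = 14 observations and assign midranks.
sorted (value, group, rank): (7,G4,1), (9,G4,2), (11,G2,3), (12,G1,4.5), (12,G2,4.5), (13,G1,6), (18,G3,7), (19,G1,8), (20,G3,9), (21,G2,10), (23,G1,11.5), (23,G2,11.5), (24,G3,13.5), (24,G4,13.5)
Step 2: Sum ranks within each group.
R_1 = 30 (n_1 = 4)
R_2 = 29 (n_2 = 4)
R_3 = 29.5 (n_3 = 3)
R_4 = 16.5 (n_4 = 3)
Step 3: H = 12/(N(N+1)) * sum(R_i^2/n_i) - 3(N+1)
     = 12/(14*15) * (30^2/4 + 29^2/4 + 29.5^2/3 + 16.5^2/3) - 3*15
     = 0.057143 * 816.083 - 45
     = 1.633333.
Step 4: Ties present; correction factor C = 1 - 18/(14^3 - 14) = 0.993407. Corrected H = 1.633333 / 0.993407 = 1.644174.
Step 5: Under H0, H ~ chi^2(3); p-value = 0.649416.
Step 6: alpha = 0.1. fail to reject H0.

H = 1.6442, df = 3, p = 0.649416, fail to reject H0.


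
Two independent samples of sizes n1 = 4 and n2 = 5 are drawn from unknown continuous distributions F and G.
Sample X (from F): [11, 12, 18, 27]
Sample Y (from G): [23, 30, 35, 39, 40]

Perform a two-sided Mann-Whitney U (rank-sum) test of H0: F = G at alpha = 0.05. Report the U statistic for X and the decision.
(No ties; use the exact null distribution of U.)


Step 1: Combine and sort all 9 observations; assign midranks.
sorted (value, group): (11,X), (12,X), (18,X), (23,Y), (27,X), (30,Y), (35,Y), (39,Y), (40,Y)
ranks: 11->1, 12->2, 18->3, 23->4, 27->5, 30->6, 35->7, 39->8, 40->9
Step 2: Rank sum for X: R1 = 1 + 2 + 3 + 5 = 11.
Step 3: U_X = R1 - n1(n1+1)/2 = 11 - 4*5/2 = 11 - 10 = 1.
       U_Y = n1*n2 - U_X = 20 - 1 = 19.
Step 4: No ties, so the exact null distribution of U (based on enumerating the C(9,4) = 126 equally likely rank assignments) gives the two-sided p-value.
Step 5: p-value = 0.031746; compare to alpha = 0.05. reject H0.

U_X = 1, p = 0.031746, reject H0 at alpha = 0.05.


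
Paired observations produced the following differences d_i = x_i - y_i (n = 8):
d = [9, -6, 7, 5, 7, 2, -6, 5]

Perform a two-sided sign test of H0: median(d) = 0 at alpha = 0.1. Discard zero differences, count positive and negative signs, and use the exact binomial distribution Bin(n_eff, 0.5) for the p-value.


Step 1: Discard zero differences. Original n = 8; n_eff = number of nonzero differences = 8.
Nonzero differences (with sign): +9, -6, +7, +5, +7, +2, -6, +5
Step 2: Count signs: positive = 6, negative = 2.
Step 3: Under H0: P(positive) = 0.5, so the number of positives S ~ Bin(8, 0.5).
Step 4: Two-sided exact p-value = sum of Bin(8,0.5) probabilities at or below the observed probability = 0.289062.
Step 5: alpha = 0.1. fail to reject H0.

n_eff = 8, pos = 6, neg = 2, p = 0.289062, fail to reject H0.


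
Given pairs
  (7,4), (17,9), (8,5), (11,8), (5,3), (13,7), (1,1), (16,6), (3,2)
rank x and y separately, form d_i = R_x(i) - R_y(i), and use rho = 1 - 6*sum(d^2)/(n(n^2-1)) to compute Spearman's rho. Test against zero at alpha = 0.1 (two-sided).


Step 1: Rank x and y separately (midranks; no ties here).
rank(x): 7->4, 17->9, 8->5, 11->6, 5->3, 13->7, 1->1, 16->8, 3->2
rank(y): 4->4, 9->9, 5->5, 8->8, 3->3, 7->7, 1->1, 6->6, 2->2
Step 2: d_i = R_x(i) - R_y(i); compute d_i^2.
  (4-4)^2=0, (9-9)^2=0, (5-5)^2=0, (6-8)^2=4, (3-3)^2=0, (7-7)^2=0, (1-1)^2=0, (8-6)^2=4, (2-2)^2=0
sum(d^2) = 8.
Step 3: rho = 1 - 6*8 / (9*(9^2 - 1)) = 1 - 48/720 = 0.933333.
Step 4: Under H0, t = rho * sqrt((n-2)/(1-rho^2)) = 6.8783 ~ t(7).
Step 5: Two-sided p-value from the t-distribution with 7 df = 0.000236.
Step 6: alpha = 0.1. reject H0.

rho = 0.9333, p = 0.000236, reject H0 at alpha = 0.1.


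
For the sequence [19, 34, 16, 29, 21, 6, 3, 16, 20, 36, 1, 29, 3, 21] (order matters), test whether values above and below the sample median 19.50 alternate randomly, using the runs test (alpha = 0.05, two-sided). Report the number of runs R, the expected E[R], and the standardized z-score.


Step 1: Compute median = 19.50; label A = above, B = below.
Labels in order: BABAABBBAABABA  (n_A = 7, n_B = 7)
Step 2: Count runs R = 10.
Step 3: Under H0 (random ordering), E[R] = 2*n_A*n_B/(n_A+n_B) + 1 = 2*7*7/14 + 1 = 8.0000.
        Var[R] = 2*n_A*n_B*(2*n_A*n_B - n_A - n_B) / ((n_A+n_B)^2 * (n_A+n_B-1)) = 8232/2548 = 3.2308.
        SD[R] = 1.7974.
Step 4: Continuity-corrected z = (R - 0.5 - E[R]) / SD[R] = (10 - 0.5 - 8.0000) / 1.7974 = 0.8345.
Step 5: Two-sided p-value via normal approximation = 2*(1 - Phi(|z|)) = 0.403986.
Step 6: alpha = 0.05. fail to reject H0.

R = 10, z = 0.8345, p = 0.403986, fail to reject H0.


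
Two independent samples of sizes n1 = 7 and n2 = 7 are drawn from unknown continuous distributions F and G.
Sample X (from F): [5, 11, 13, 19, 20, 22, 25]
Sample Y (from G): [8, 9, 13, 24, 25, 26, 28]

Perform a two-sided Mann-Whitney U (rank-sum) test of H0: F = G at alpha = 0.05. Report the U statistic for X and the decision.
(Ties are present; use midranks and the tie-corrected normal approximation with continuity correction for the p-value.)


Step 1: Combine and sort all 14 observations; assign midranks.
sorted (value, group): (5,X), (8,Y), (9,Y), (11,X), (13,X), (13,Y), (19,X), (20,X), (22,X), (24,Y), (25,X), (25,Y), (26,Y), (28,Y)
ranks: 5->1, 8->2, 9->3, 11->4, 13->5.5, 13->5.5, 19->7, 20->8, 22->9, 24->10, 25->11.5, 25->11.5, 26->13, 28->14
Step 2: Rank sum for X: R1 = 1 + 4 + 5.5 + 7 + 8 + 9 + 11.5 = 46.
Step 3: U_X = R1 - n1(n1+1)/2 = 46 - 7*8/2 = 46 - 28 = 18.
       U_Y = n1*n2 - U_X = 49 - 18 = 31.
Step 4: Ties are present, so use the tie-corrected normal approximation (with continuity correction) for the p-value.
Step 5: p-value = 0.442284; compare to alpha = 0.05. fail to reject H0.

U_X = 18, p = 0.442284, fail to reject H0 at alpha = 0.05.


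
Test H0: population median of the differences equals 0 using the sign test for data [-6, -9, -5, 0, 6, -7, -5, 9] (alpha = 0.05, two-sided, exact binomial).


Step 1: Discard zero differences. Original n = 8; n_eff = number of nonzero differences = 7.
Nonzero differences (with sign): -6, -9, -5, +6, -7, -5, +9
Step 2: Count signs: positive = 2, negative = 5.
Step 3: Under H0: P(positive) = 0.5, so the number of positives S ~ Bin(7, 0.5).
Step 4: Two-sided exact p-value = sum of Bin(7,0.5) probabilities at or below the observed probability = 0.453125.
Step 5: alpha = 0.05. fail to reject H0.

n_eff = 7, pos = 2, neg = 5, p = 0.453125, fail to reject H0.


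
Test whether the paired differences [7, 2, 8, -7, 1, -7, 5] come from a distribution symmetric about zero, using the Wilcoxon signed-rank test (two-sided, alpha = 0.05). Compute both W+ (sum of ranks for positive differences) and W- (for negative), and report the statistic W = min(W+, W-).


Step 1: Drop any zero differences (none here) and take |d_i|.
|d| = [7, 2, 8, 7, 1, 7, 5]
Step 2: Midrank |d_i| (ties get averaged ranks).
ranks: |7|->5, |2|->2, |8|->7, |7|->5, |1|->1, |7|->5, |5|->3
Step 3: Attach original signs; sum ranks with positive sign and with negative sign.
W+ = 5 + 2 + 7 + 1 + 3 = 18
W- = 5 + 5 = 10
(Check: W+ + W- = 28 should equal n(n+1)/2 = 28.)
Step 4: Test statistic W = min(W+, W-) = 10.
Step 5: Ties in |d|, so use the tie-corrected normal approximation.
        E[W] = n(n+1)/4 = 7*8/4 = 14.
        Tie groups: |d|=7 (t=3); sum(t^3 - t) = 24.
        Var[W] = n(n+1)(2n+1)/24 - sum(t^3-t)/48 = 840/24 - 24/48 = 34.5.
        z = (W - E[W]) / sqrt(Var[W]) = (10 - 14) / 5.8737 = -0.6810.
        Two-sided p = 2*Phi(z) = 0.495868.
Step 6: alpha = 0.05. fail to reject H0.

W+ = 18, W- = 10, W = min = 10, p = 0.495868, fail to reject H0.


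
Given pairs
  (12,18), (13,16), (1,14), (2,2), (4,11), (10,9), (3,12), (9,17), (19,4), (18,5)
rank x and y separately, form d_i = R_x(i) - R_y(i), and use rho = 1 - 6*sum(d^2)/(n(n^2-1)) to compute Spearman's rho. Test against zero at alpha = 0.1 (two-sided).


Step 1: Rank x and y separately (midranks; no ties here).
rank(x): 12->7, 13->8, 1->1, 2->2, 4->4, 10->6, 3->3, 9->5, 19->10, 18->9
rank(y): 18->10, 16->8, 14->7, 2->1, 11->5, 9->4, 12->6, 17->9, 4->2, 5->3
Step 2: d_i = R_x(i) - R_y(i); compute d_i^2.
  (7-10)^2=9, (8-8)^2=0, (1-7)^2=36, (2-1)^2=1, (4-5)^2=1, (6-4)^2=4, (3-6)^2=9, (5-9)^2=16, (10-2)^2=64, (9-3)^2=36
sum(d^2) = 176.
Step 3: rho = 1 - 6*176 / (10*(10^2 - 1)) = 1 - 1056/990 = -0.066667.
Step 4: Under H0, t = rho * sqrt((n-2)/(1-rho^2)) = -0.1890 ~ t(8).
Step 5: Two-sided p-value from the t-distribution with 8 df = 0.854813.
Step 6: alpha = 0.1. fail to reject H0.

rho = -0.0667, p = 0.854813, fail to reject H0 at alpha = 0.1.


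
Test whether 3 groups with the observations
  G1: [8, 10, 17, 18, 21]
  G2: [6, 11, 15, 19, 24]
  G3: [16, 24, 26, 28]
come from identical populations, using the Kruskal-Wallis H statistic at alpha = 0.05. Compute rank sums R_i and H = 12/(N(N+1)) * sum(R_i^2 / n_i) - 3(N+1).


Step 1: Combine all N = 14 observations and assign midranks.
sorted (value, group, rank): (6,G2,1), (8,G1,2), (10,G1,3), (11,G2,4), (15,G2,5), (16,G3,6), (17,G1,7), (18,G1,8), (19,G2,9), (21,G1,10), (24,G2,11.5), (24,G3,11.5), (26,G3,13), (28,G3,14)
Step 2: Sum ranks within each group.
R_1 = 30 (n_1 = 5)
R_2 = 30.5 (n_2 = 5)
R_3 = 44.5 (n_3 = 4)
Step 3: H = 12/(N(N+1)) * sum(R_i^2/n_i) - 3(N+1)
     = 12/(14*15) * (30^2/5 + 30.5^2/5 + 44.5^2/4) - 3*15
     = 0.057143 * 861.112 - 45
     = 4.206429.
Step 4: Ties present; correction factor C = 1 - 6/(14^3 - 14) = 0.997802. Corrected H = 4.206429 / 0.997802 = 4.215694.
Step 5: Under H0, H ~ chi^2(2); p-value = 0.121499.
Step 6: alpha = 0.05. fail to reject H0.

H = 4.2157, df = 2, p = 0.121499, fail to reject H0.


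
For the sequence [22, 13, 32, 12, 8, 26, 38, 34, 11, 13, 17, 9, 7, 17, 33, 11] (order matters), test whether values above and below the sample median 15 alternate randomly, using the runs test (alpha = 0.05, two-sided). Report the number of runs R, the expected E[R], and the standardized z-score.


Step 1: Compute median = 15; label A = above, B = below.
Labels in order: ABABBAAABBABBAAB  (n_A = 8, n_B = 8)
Step 2: Count runs R = 10.
Step 3: Under H0 (random ordering), E[R] = 2*n_A*n_B/(n_A+n_B) + 1 = 2*8*8/16 + 1 = 9.0000.
        Var[R] = 2*n_A*n_B*(2*n_A*n_B - n_A - n_B) / ((n_A+n_B)^2 * (n_A+n_B-1)) = 14336/3840 = 3.7333.
        SD[R] = 1.9322.
Step 4: Continuity-corrected z = (R - 0.5 - E[R]) / SD[R] = (10 - 0.5 - 9.0000) / 1.9322 = 0.2588.
Step 5: Two-sided p-value via normal approximation = 2*(1 - Phi(|z|)) = 0.795809.
Step 6: alpha = 0.05. fail to reject H0.

R = 10, z = 0.2588, p = 0.795809, fail to reject H0.


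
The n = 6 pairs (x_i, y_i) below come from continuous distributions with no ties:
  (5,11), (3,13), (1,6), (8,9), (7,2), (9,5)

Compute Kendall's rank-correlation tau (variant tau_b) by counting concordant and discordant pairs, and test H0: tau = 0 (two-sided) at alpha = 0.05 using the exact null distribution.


Step 1: Enumerate the 15 unordered pairs (i,j) with i<j and classify each by sign(x_j-x_i) * sign(y_j-y_i).
  (1,2):dx=-2,dy=+2->D; (1,3):dx=-4,dy=-5->C; (1,4):dx=+3,dy=-2->D; (1,5):dx=+2,dy=-9->D
  (1,6):dx=+4,dy=-6->D; (2,3):dx=-2,dy=-7->C; (2,4):dx=+5,dy=-4->D; (2,5):dx=+4,dy=-11->D
  (2,6):dx=+6,dy=-8->D; (3,4):dx=+7,dy=+3->C; (3,5):dx=+6,dy=-4->D; (3,6):dx=+8,dy=-1->D
  (4,5):dx=-1,dy=-7->C; (4,6):dx=+1,dy=-4->D; (5,6):dx=+2,dy=+3->C
Step 2: C = 5, D = 10, total pairs = 15.
Step 3: tau = (C - D)/(n(n-1)/2) = (5 - 10)/15 = -0.333333.
Step 4: Exact two-sided p-value (enumerate n! = 720 permutations of y under H0): p = 0.469444.
Step 5: alpha = 0.05. fail to reject H0.

tau_b = -0.3333 (C=5, D=10), p = 0.469444, fail to reject H0.


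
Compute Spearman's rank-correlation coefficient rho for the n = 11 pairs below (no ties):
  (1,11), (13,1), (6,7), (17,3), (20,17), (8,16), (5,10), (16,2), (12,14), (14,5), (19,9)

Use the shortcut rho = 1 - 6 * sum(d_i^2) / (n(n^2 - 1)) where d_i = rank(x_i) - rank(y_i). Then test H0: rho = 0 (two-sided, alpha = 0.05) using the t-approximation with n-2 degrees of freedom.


Step 1: Rank x and y separately (midranks; no ties here).
rank(x): 1->1, 13->6, 6->3, 17->9, 20->11, 8->4, 5->2, 16->8, 12->5, 14->7, 19->10
rank(y): 11->8, 1->1, 7->5, 3->3, 17->11, 16->10, 10->7, 2->2, 14->9, 5->4, 9->6
Step 2: d_i = R_x(i) - R_y(i); compute d_i^2.
  (1-8)^2=49, (6-1)^2=25, (3-5)^2=4, (9-3)^2=36, (11-11)^2=0, (4-10)^2=36, (2-7)^2=25, (8-2)^2=36, (5-9)^2=16, (7-4)^2=9, (10-6)^2=16
sum(d^2) = 252.
Step 3: rho = 1 - 6*252 / (11*(11^2 - 1)) = 1 - 1512/1320 = -0.145455.
Step 4: Under H0, t = rho * sqrt((n-2)/(1-rho^2)) = -0.4411 ~ t(9).
Step 5: Two-sided p-value from the t-distribution with 9 df = 0.669579.
Step 6: alpha = 0.05. fail to reject H0.

rho = -0.1455, p = 0.669579, fail to reject H0 at alpha = 0.05.


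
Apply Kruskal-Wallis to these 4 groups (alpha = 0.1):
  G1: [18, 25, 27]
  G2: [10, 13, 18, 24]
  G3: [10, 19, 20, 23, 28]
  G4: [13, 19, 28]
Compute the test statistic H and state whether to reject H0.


Step 1: Combine all N = 15 observations and assign midranks.
sorted (value, group, rank): (10,G2,1.5), (10,G3,1.5), (13,G2,3.5), (13,G4,3.5), (18,G1,5.5), (18,G2,5.5), (19,G3,7.5), (19,G4,7.5), (20,G3,9), (23,G3,10), (24,G2,11), (25,G1,12), (27,G1,13), (28,G3,14.5), (28,G4,14.5)
Step 2: Sum ranks within each group.
R_1 = 30.5 (n_1 = 3)
R_2 = 21.5 (n_2 = 4)
R_3 = 42.5 (n_3 = 5)
R_4 = 25.5 (n_4 = 3)
Step 3: H = 12/(N(N+1)) * sum(R_i^2/n_i) - 3(N+1)
     = 12/(15*16) * (30.5^2/3 + 21.5^2/4 + 42.5^2/5 + 25.5^2/3) - 3*16
     = 0.050000 * 1003.65 - 48
     = 2.182292.
Step 4: Ties present; correction factor C = 1 - 30/(15^3 - 15) = 0.991071. Corrected H = 2.182292 / 0.991071 = 2.201952.
Step 5: Under H0, H ~ chi^2(3); p-value = 0.531564.
Step 6: alpha = 0.1. fail to reject H0.

H = 2.2020, df = 3, p = 0.531564, fail to reject H0.


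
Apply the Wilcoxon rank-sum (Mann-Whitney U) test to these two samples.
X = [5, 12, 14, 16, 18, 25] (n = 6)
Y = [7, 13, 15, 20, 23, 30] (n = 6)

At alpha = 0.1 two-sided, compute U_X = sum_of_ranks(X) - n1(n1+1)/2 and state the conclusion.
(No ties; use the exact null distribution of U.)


Step 1: Combine and sort all 12 observations; assign midranks.
sorted (value, group): (5,X), (7,Y), (12,X), (13,Y), (14,X), (15,Y), (16,X), (18,X), (20,Y), (23,Y), (25,X), (30,Y)
ranks: 5->1, 7->2, 12->3, 13->4, 14->5, 15->6, 16->7, 18->8, 20->9, 23->10, 25->11, 30->12
Step 2: Rank sum for X: R1 = 1 + 3 + 5 + 7 + 8 + 11 = 35.
Step 3: U_X = R1 - n1(n1+1)/2 = 35 - 6*7/2 = 35 - 21 = 14.
       U_Y = n1*n2 - U_X = 36 - 14 = 22.
Step 4: No ties, so the exact null distribution of U (based on enumerating the C(12,6) = 924 equally likely rank assignments) gives the two-sided p-value.
Step 5: p-value = 0.588745; compare to alpha = 0.1. fail to reject H0.

U_X = 14, p = 0.588745, fail to reject H0 at alpha = 0.1.


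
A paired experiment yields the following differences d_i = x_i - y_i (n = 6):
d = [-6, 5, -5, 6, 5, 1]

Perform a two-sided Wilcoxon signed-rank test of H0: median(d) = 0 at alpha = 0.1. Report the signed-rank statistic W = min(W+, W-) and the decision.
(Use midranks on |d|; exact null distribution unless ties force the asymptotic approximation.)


Step 1: Drop any zero differences (none here) and take |d_i|.
|d| = [6, 5, 5, 6, 5, 1]
Step 2: Midrank |d_i| (ties get averaged ranks).
ranks: |6|->5.5, |5|->3, |5|->3, |6|->5.5, |5|->3, |1|->1
Step 3: Attach original signs; sum ranks with positive sign and with negative sign.
W+ = 3 + 5.5 + 3 + 1 = 12.5
W- = 5.5 + 3 = 8.5
(Check: W+ + W- = 21 should equal n(n+1)/2 = 21.)
Step 4: Test statistic W = min(W+, W-) = 8.5.
Step 5: Ties in |d|, so use the tie-corrected normal approximation.
        E[W] = n(n+1)/4 = 6*7/4 = 10.5.
        Tie groups: |d|=5 (t=3), |d|=6 (t=2); sum(t^3 - t) = 30.
        Var[W] = n(n+1)(2n+1)/24 - sum(t^3-t)/48 = 546/24 - 30/48 = 22.125.
        z = (W - E[W]) / sqrt(Var[W]) = (8.5 - 10.5) / 4.7037 = -0.4252.
        Two-sided p = 2*Phi(z) = 0.670694.
Step 6: alpha = 0.1. fail to reject H0.

W+ = 12.5, W- = 8.5, W = min = 8.5, p = 0.670694, fail to reject H0.


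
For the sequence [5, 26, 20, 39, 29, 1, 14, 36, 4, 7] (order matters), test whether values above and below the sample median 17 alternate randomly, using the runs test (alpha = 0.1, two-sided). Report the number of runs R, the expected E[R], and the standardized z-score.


Step 1: Compute median = 17; label A = above, B = below.
Labels in order: BAAAABBABB  (n_A = 5, n_B = 5)
Step 2: Count runs R = 5.
Step 3: Under H0 (random ordering), E[R] = 2*n_A*n_B/(n_A+n_B) + 1 = 2*5*5/10 + 1 = 6.0000.
        Var[R] = 2*n_A*n_B*(2*n_A*n_B - n_A - n_B) / ((n_A+n_B)^2 * (n_A+n_B-1)) = 2000/900 = 2.2222.
        SD[R] = 1.4907.
Step 4: Continuity-corrected z = (R + 0.5 - E[R]) / SD[R] = (5 + 0.5 - 6.0000) / 1.4907 = -0.3354.
Step 5: Two-sided p-value via normal approximation = 2*(1 - Phi(|z|)) = 0.737316.
Step 6: alpha = 0.1. fail to reject H0.

R = 5, z = -0.3354, p = 0.737316, fail to reject H0.


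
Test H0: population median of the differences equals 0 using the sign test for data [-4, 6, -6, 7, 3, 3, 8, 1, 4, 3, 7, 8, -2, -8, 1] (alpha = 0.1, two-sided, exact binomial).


Step 1: Discard zero differences. Original n = 15; n_eff = number of nonzero differences = 15.
Nonzero differences (with sign): -4, +6, -6, +7, +3, +3, +8, +1, +4, +3, +7, +8, -2, -8, +1
Step 2: Count signs: positive = 11, negative = 4.
Step 3: Under H0: P(positive) = 0.5, so the number of positives S ~ Bin(15, 0.5).
Step 4: Two-sided exact p-value = sum of Bin(15,0.5) probabilities at or below the observed probability = 0.118469.
Step 5: alpha = 0.1. fail to reject H0.

n_eff = 15, pos = 11, neg = 4, p = 0.118469, fail to reject H0.


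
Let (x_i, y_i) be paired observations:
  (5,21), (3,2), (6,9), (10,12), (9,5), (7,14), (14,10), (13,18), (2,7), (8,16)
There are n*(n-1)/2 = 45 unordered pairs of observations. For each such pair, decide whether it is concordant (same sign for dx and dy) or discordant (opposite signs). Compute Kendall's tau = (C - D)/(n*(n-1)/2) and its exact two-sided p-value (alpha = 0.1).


Step 1: Enumerate the 45 unordered pairs (i,j) with i<j and classify each by sign(x_j-x_i) * sign(y_j-y_i).
  (1,2):dx=-2,dy=-19->C; (1,3):dx=+1,dy=-12->D; (1,4):dx=+5,dy=-9->D; (1,5):dx=+4,dy=-16->D
  (1,6):dx=+2,dy=-7->D; (1,7):dx=+9,dy=-11->D; (1,8):dx=+8,dy=-3->D; (1,9):dx=-3,dy=-14->C
  (1,10):dx=+3,dy=-5->D; (2,3):dx=+3,dy=+7->C; (2,4):dx=+7,dy=+10->C; (2,5):dx=+6,dy=+3->C
  (2,6):dx=+4,dy=+12->C; (2,7):dx=+11,dy=+8->C; (2,8):dx=+10,dy=+16->C; (2,9):dx=-1,dy=+5->D
  (2,10):dx=+5,dy=+14->C; (3,4):dx=+4,dy=+3->C; (3,5):dx=+3,dy=-4->D; (3,6):dx=+1,dy=+5->C
  (3,7):dx=+8,dy=+1->C; (3,8):dx=+7,dy=+9->C; (3,9):dx=-4,dy=-2->C; (3,10):dx=+2,dy=+7->C
  (4,5):dx=-1,dy=-7->C; (4,6):dx=-3,dy=+2->D; (4,7):dx=+4,dy=-2->D; (4,8):dx=+3,dy=+6->C
  (4,9):dx=-8,dy=-5->C; (4,10):dx=-2,dy=+4->D; (5,6):dx=-2,dy=+9->D; (5,7):dx=+5,dy=+5->C
  (5,8):dx=+4,dy=+13->C; (5,9):dx=-7,dy=+2->D; (5,10):dx=-1,dy=+11->D; (6,7):dx=+7,dy=-4->D
  (6,8):dx=+6,dy=+4->C; (6,9):dx=-5,dy=-7->C; (6,10):dx=+1,dy=+2->C; (7,8):dx=-1,dy=+8->D
  (7,9):dx=-12,dy=-3->C; (7,10):dx=-6,dy=+6->D; (8,9):dx=-11,dy=-11->C; (8,10):dx=-5,dy=-2->C
  (9,10):dx=+6,dy=+9->C
Step 2: C = 27, D = 18, total pairs = 45.
Step 3: tau = (C - D)/(n(n-1)/2) = (27 - 18)/45 = 0.200000.
Step 4: Exact two-sided p-value (enumerate n! = 3628800 permutations of y under H0): p = 0.484313.
Step 5: alpha = 0.1. fail to reject H0.

tau_b = 0.2000 (C=27, D=18), p = 0.484313, fail to reject H0.


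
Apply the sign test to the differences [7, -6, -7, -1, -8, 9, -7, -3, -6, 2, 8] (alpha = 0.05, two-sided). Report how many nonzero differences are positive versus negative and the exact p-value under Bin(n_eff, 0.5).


Step 1: Discard zero differences. Original n = 11; n_eff = number of nonzero differences = 11.
Nonzero differences (with sign): +7, -6, -7, -1, -8, +9, -7, -3, -6, +2, +8
Step 2: Count signs: positive = 4, negative = 7.
Step 3: Under H0: P(positive) = 0.5, so the number of positives S ~ Bin(11, 0.5).
Step 4: Two-sided exact p-value = sum of Bin(11,0.5) probabilities at or below the observed probability = 0.548828.
Step 5: alpha = 0.05. fail to reject H0.

n_eff = 11, pos = 4, neg = 7, p = 0.548828, fail to reject H0.


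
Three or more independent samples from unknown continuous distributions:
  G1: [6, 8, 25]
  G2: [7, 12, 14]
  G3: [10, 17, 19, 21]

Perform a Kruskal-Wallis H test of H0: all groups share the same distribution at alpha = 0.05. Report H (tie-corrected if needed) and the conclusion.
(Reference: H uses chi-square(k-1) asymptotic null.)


Step 1: Combine all N = 10 observations and assign midranks.
sorted (value, group, rank): (6,G1,1), (7,G2,2), (8,G1,3), (10,G3,4), (12,G2,5), (14,G2,6), (17,G3,7), (19,G3,8), (21,G3,9), (25,G1,10)
Step 2: Sum ranks within each group.
R_1 = 14 (n_1 = 3)
R_2 = 13 (n_2 = 3)
R_3 = 28 (n_3 = 4)
Step 3: H = 12/(N(N+1)) * sum(R_i^2/n_i) - 3(N+1)
     = 12/(10*11) * (14^2/3 + 13^2/3 + 28^2/4) - 3*11
     = 0.109091 * 317.667 - 33
     = 1.654545.
Step 4: No ties, so H is used without correction.
Step 5: Under H0, H ~ chi^2(2); p-value = 0.437240.
Step 6: alpha = 0.05. fail to reject H0.

H = 1.6545, df = 2, p = 0.437240, fail to reject H0.


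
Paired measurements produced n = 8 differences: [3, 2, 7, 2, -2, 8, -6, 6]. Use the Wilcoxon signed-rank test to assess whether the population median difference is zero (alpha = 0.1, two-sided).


Step 1: Drop any zero differences (none here) and take |d_i|.
|d| = [3, 2, 7, 2, 2, 8, 6, 6]
Step 2: Midrank |d_i| (ties get averaged ranks).
ranks: |3|->4, |2|->2, |7|->7, |2|->2, |2|->2, |8|->8, |6|->5.5, |6|->5.5
Step 3: Attach original signs; sum ranks with positive sign and with negative sign.
W+ = 4 + 2 + 7 + 2 + 8 + 5.5 = 28.5
W- = 2 + 5.5 = 7.5
(Check: W+ + W- = 36 should equal n(n+1)/2 = 36.)
Step 4: Test statistic W = min(W+, W-) = 7.5.
Step 5: Ties in |d|, so use the tie-corrected normal approximation.
        E[W] = n(n+1)/4 = 8*9/4 = 18.
        Tie groups: |d|=2 (t=3), |d|=6 (t=2); sum(t^3 - t) = 30.
        Var[W] = n(n+1)(2n+1)/24 - sum(t^3-t)/48 = 1224/24 - 30/48 = 50.375.
        z = (W - E[W]) / sqrt(Var[W]) = (7.5 - 18) / 7.0975 = -1.4794.
        Two-sided p = 2*Phi(z) = 0.139037.
Step 6: alpha = 0.1. fail to reject H0.

W+ = 28.5, W- = 7.5, W = min = 7.5, p = 0.139037, fail to reject H0.


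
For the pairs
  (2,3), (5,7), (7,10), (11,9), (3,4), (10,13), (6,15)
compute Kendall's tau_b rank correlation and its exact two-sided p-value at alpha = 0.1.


Step 1: Enumerate the 21 unordered pairs (i,j) with i<j and classify each by sign(x_j-x_i) * sign(y_j-y_i).
  (1,2):dx=+3,dy=+4->C; (1,3):dx=+5,dy=+7->C; (1,4):dx=+9,dy=+6->C; (1,5):dx=+1,dy=+1->C
  (1,6):dx=+8,dy=+10->C; (1,7):dx=+4,dy=+12->C; (2,3):dx=+2,dy=+3->C; (2,4):dx=+6,dy=+2->C
  (2,5):dx=-2,dy=-3->C; (2,6):dx=+5,dy=+6->C; (2,7):dx=+1,dy=+8->C; (3,4):dx=+4,dy=-1->D
  (3,5):dx=-4,dy=-6->C; (3,6):dx=+3,dy=+3->C; (3,7):dx=-1,dy=+5->D; (4,5):dx=-8,dy=-5->C
  (4,6):dx=-1,dy=+4->D; (4,7):dx=-5,dy=+6->D; (5,6):dx=+7,dy=+9->C; (5,7):dx=+3,dy=+11->C
  (6,7):dx=-4,dy=+2->D
Step 2: C = 16, D = 5, total pairs = 21.
Step 3: tau = (C - D)/(n(n-1)/2) = (16 - 5)/21 = 0.523810.
Step 4: Exact two-sided p-value (enumerate n! = 5040 permutations of y under H0): p = 0.136111.
Step 5: alpha = 0.1. fail to reject H0.

tau_b = 0.5238 (C=16, D=5), p = 0.136111, fail to reject H0.


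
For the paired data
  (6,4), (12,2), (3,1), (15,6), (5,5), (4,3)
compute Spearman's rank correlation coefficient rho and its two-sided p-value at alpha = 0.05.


Step 1: Rank x and y separately (midranks; no ties here).
rank(x): 6->4, 12->5, 3->1, 15->6, 5->3, 4->2
rank(y): 4->4, 2->2, 1->1, 6->6, 5->5, 3->3
Step 2: d_i = R_x(i) - R_y(i); compute d_i^2.
  (4-4)^2=0, (5-2)^2=9, (1-1)^2=0, (6-6)^2=0, (3-5)^2=4, (2-3)^2=1
sum(d^2) = 14.
Step 3: rho = 1 - 6*14 / (6*(6^2 - 1)) = 1 - 84/210 = 0.600000.
Step 4: Under H0, t = rho * sqrt((n-2)/(1-rho^2)) = 1.5000 ~ t(4).
Step 5: Two-sided p-value from the t-distribution with 4 df = 0.208000.
Step 6: alpha = 0.05. fail to reject H0.

rho = 0.6000, p = 0.208000, fail to reject H0 at alpha = 0.05.


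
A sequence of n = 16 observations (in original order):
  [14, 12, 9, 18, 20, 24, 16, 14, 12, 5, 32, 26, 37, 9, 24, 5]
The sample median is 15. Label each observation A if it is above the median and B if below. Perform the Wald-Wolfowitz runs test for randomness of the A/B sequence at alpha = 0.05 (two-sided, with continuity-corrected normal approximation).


Step 1: Compute median = 15; label A = above, B = below.
Labels in order: BBBAAAABBBAAABAB  (n_A = 8, n_B = 8)
Step 2: Count runs R = 7.
Step 3: Under H0 (random ordering), E[R] = 2*n_A*n_B/(n_A+n_B) + 1 = 2*8*8/16 + 1 = 9.0000.
        Var[R] = 2*n_A*n_B*(2*n_A*n_B - n_A - n_B) / ((n_A+n_B)^2 * (n_A+n_B-1)) = 14336/3840 = 3.7333.
        SD[R] = 1.9322.
Step 4: Continuity-corrected z = (R + 0.5 - E[R]) / SD[R] = (7 + 0.5 - 9.0000) / 1.9322 = -0.7763.
Step 5: Two-sided p-value via normal approximation = 2*(1 - Phi(|z|)) = 0.437558.
Step 6: alpha = 0.05. fail to reject H0.

R = 7, z = -0.7763, p = 0.437558, fail to reject H0.


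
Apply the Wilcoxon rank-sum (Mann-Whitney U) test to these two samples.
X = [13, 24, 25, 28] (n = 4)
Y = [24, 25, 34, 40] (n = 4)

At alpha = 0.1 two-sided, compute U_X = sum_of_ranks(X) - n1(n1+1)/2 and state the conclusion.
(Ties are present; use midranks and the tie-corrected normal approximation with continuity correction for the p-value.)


Step 1: Combine and sort all 8 observations; assign midranks.
sorted (value, group): (13,X), (24,X), (24,Y), (25,X), (25,Y), (28,X), (34,Y), (40,Y)
ranks: 13->1, 24->2.5, 24->2.5, 25->4.5, 25->4.5, 28->6, 34->7, 40->8
Step 2: Rank sum for X: R1 = 1 + 2.5 + 4.5 + 6 = 14.
Step 3: U_X = R1 - n1(n1+1)/2 = 14 - 4*5/2 = 14 - 10 = 4.
       U_Y = n1*n2 - U_X = 16 - 4 = 12.
Step 4: Ties are present, so use the tie-corrected normal approximation (with continuity correction) for the p-value.
Step 5: p-value = 0.306492; compare to alpha = 0.1. fail to reject H0.

U_X = 4, p = 0.306492, fail to reject H0 at alpha = 0.1.


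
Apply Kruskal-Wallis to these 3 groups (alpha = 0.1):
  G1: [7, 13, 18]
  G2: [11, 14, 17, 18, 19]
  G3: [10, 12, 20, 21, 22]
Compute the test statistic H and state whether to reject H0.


Step 1: Combine all N = 13 observations and assign midranks.
sorted (value, group, rank): (7,G1,1), (10,G3,2), (11,G2,3), (12,G3,4), (13,G1,5), (14,G2,6), (17,G2,7), (18,G1,8.5), (18,G2,8.5), (19,G2,10), (20,G3,11), (21,G3,12), (22,G3,13)
Step 2: Sum ranks within each group.
R_1 = 14.5 (n_1 = 3)
R_2 = 34.5 (n_2 = 5)
R_3 = 42 (n_3 = 5)
Step 3: H = 12/(N(N+1)) * sum(R_i^2/n_i) - 3(N+1)
     = 12/(13*14) * (14.5^2/3 + 34.5^2/5 + 42^2/5) - 3*14
     = 0.065934 * 660.933 - 42
     = 1.578022.
Step 4: Ties present; correction factor C = 1 - 6/(13^3 - 13) = 0.997253. Corrected H = 1.578022 / 0.997253 = 1.582369.
Step 5: Under H0, H ~ chi^2(2); p-value = 0.453308.
Step 6: alpha = 0.1. fail to reject H0.

H = 1.5824, df = 2, p = 0.453308, fail to reject H0.


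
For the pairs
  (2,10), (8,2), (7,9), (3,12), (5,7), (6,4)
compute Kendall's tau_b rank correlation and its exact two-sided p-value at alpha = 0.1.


Step 1: Enumerate the 15 unordered pairs (i,j) with i<j and classify each by sign(x_j-x_i) * sign(y_j-y_i).
  (1,2):dx=+6,dy=-8->D; (1,3):dx=+5,dy=-1->D; (1,4):dx=+1,dy=+2->C; (1,5):dx=+3,dy=-3->D
  (1,6):dx=+4,dy=-6->D; (2,3):dx=-1,dy=+7->D; (2,4):dx=-5,dy=+10->D; (2,5):dx=-3,dy=+5->D
  (2,6):dx=-2,dy=+2->D; (3,4):dx=-4,dy=+3->D; (3,5):dx=-2,dy=-2->C; (3,6):dx=-1,dy=-5->C
  (4,5):dx=+2,dy=-5->D; (4,6):dx=+3,dy=-8->D; (5,6):dx=+1,dy=-3->D
Step 2: C = 3, D = 12, total pairs = 15.
Step 3: tau = (C - D)/(n(n-1)/2) = (3 - 12)/15 = -0.600000.
Step 4: Exact two-sided p-value (enumerate n! = 720 permutations of y under H0): p = 0.136111.
Step 5: alpha = 0.1. fail to reject H0.

tau_b = -0.6000 (C=3, D=12), p = 0.136111, fail to reject H0.


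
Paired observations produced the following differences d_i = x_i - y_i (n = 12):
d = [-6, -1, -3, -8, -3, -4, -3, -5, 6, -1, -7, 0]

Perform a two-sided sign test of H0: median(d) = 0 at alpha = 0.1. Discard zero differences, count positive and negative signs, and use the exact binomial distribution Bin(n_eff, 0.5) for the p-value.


Step 1: Discard zero differences. Original n = 12; n_eff = number of nonzero differences = 11.
Nonzero differences (with sign): -6, -1, -3, -8, -3, -4, -3, -5, +6, -1, -7
Step 2: Count signs: positive = 1, negative = 10.
Step 3: Under H0: P(positive) = 0.5, so the number of positives S ~ Bin(11, 0.5).
Step 4: Two-sided exact p-value = sum of Bin(11,0.5) probabilities at or below the observed probability = 0.011719.
Step 5: alpha = 0.1. reject H0.

n_eff = 11, pos = 1, neg = 10, p = 0.011719, reject H0.


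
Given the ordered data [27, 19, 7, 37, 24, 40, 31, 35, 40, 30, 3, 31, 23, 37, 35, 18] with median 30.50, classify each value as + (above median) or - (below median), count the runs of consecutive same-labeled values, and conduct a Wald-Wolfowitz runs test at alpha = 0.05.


Step 1: Compute median = 30.50; label A = above, B = below.
Labels in order: BBBABAAAABBABAAB  (n_A = 8, n_B = 8)
Step 2: Count runs R = 9.
Step 3: Under H0 (random ordering), E[R] = 2*n_A*n_B/(n_A+n_B) + 1 = 2*8*8/16 + 1 = 9.0000.
        Var[R] = 2*n_A*n_B*(2*n_A*n_B - n_A - n_B) / ((n_A+n_B)^2 * (n_A+n_B-1)) = 14336/3840 = 3.7333.
        SD[R] = 1.9322.
Step 4: R = E[R], so z = 0 with no continuity correction.
Step 5: Two-sided p-value via normal approximation = 2*(1 - Phi(|z|)) = 1.000000.
Step 6: alpha = 0.05. fail to reject H0.

R = 9, z = 0.0000, p = 1.000000, fail to reject H0.


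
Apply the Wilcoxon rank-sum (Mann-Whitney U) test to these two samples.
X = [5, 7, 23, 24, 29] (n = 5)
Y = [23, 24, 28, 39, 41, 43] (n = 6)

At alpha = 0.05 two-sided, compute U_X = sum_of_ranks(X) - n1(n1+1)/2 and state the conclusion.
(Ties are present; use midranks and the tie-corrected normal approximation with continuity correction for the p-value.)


Step 1: Combine and sort all 11 observations; assign midranks.
sorted (value, group): (5,X), (7,X), (23,X), (23,Y), (24,X), (24,Y), (28,Y), (29,X), (39,Y), (41,Y), (43,Y)
ranks: 5->1, 7->2, 23->3.5, 23->3.5, 24->5.5, 24->5.5, 28->7, 29->8, 39->9, 41->10, 43->11
Step 2: Rank sum for X: R1 = 1 + 2 + 3.5 + 5.5 + 8 = 20.
Step 3: U_X = R1 - n1(n1+1)/2 = 20 - 5*6/2 = 20 - 15 = 5.
       U_Y = n1*n2 - U_X = 30 - 5 = 25.
Step 4: Ties are present, so use the tie-corrected normal approximation (with continuity correction) for the p-value.
Step 5: p-value = 0.081440; compare to alpha = 0.05. fail to reject H0.

U_X = 5, p = 0.081440, fail to reject H0 at alpha = 0.05.


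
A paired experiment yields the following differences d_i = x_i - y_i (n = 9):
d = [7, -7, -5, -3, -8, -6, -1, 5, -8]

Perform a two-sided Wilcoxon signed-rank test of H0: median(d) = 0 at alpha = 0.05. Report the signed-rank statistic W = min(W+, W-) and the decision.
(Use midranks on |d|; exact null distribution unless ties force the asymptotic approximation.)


Step 1: Drop any zero differences (none here) and take |d_i|.
|d| = [7, 7, 5, 3, 8, 6, 1, 5, 8]
Step 2: Midrank |d_i| (ties get averaged ranks).
ranks: |7|->6.5, |7|->6.5, |5|->3.5, |3|->2, |8|->8.5, |6|->5, |1|->1, |5|->3.5, |8|->8.5
Step 3: Attach original signs; sum ranks with positive sign and with negative sign.
W+ = 6.5 + 3.5 = 10
W- = 6.5 + 3.5 + 2 + 8.5 + 5 + 1 + 8.5 = 35
(Check: W+ + W- = 45 should equal n(n+1)/2 = 45.)
Step 4: Test statistic W = min(W+, W-) = 10.
Step 5: Ties in |d|, so use the tie-corrected normal approximation.
        E[W] = n(n+1)/4 = 9*10/4 = 22.5.
        Tie groups: |d|=5 (t=2), |d|=7 (t=2), |d|=8 (t=2); sum(t^3 - t) = 18.
        Var[W] = n(n+1)(2n+1)/24 - sum(t^3-t)/48 = 1710/24 - 18/48 = 70.875.
        z = (W - E[W]) / sqrt(Var[W]) = (10 - 22.5) / 8.4187 = -1.4848.
        Two-sided p = 2*Phi(z) = 0.137601.
Step 6: alpha = 0.05. fail to reject H0.

W+ = 10, W- = 35, W = min = 10, p = 0.137601, fail to reject H0.


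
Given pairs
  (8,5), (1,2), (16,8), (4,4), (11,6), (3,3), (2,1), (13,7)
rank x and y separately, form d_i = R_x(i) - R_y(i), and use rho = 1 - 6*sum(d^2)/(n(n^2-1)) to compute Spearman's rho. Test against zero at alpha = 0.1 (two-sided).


Step 1: Rank x and y separately (midranks; no ties here).
rank(x): 8->5, 1->1, 16->8, 4->4, 11->6, 3->3, 2->2, 13->7
rank(y): 5->5, 2->2, 8->8, 4->4, 6->6, 3->3, 1->1, 7->7
Step 2: d_i = R_x(i) - R_y(i); compute d_i^2.
  (5-5)^2=0, (1-2)^2=1, (8-8)^2=0, (4-4)^2=0, (6-6)^2=0, (3-3)^2=0, (2-1)^2=1, (7-7)^2=0
sum(d^2) = 2.
Step 3: rho = 1 - 6*2 / (8*(8^2 - 1)) = 1 - 12/504 = 0.976190.
Step 4: Under H0, t = rho * sqrt((n-2)/(1-rho^2)) = 11.0235 ~ t(6).
Step 5: Two-sided p-value from the t-distribution with 6 df = 0.000033.
Step 6: alpha = 0.1. reject H0.

rho = 0.9762, p = 0.000033, reject H0 at alpha = 0.1.


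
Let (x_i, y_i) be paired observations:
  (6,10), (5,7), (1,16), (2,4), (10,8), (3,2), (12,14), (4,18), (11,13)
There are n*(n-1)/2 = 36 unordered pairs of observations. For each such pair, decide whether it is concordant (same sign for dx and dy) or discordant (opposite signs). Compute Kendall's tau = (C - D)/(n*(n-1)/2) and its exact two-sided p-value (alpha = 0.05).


Step 1: Enumerate the 36 unordered pairs (i,j) with i<j and classify each by sign(x_j-x_i) * sign(y_j-y_i).
  (1,2):dx=-1,dy=-3->C; (1,3):dx=-5,dy=+6->D; (1,4):dx=-4,dy=-6->C; (1,5):dx=+4,dy=-2->D
  (1,6):dx=-3,dy=-8->C; (1,7):dx=+6,dy=+4->C; (1,8):dx=-2,dy=+8->D; (1,9):dx=+5,dy=+3->C
  (2,3):dx=-4,dy=+9->D; (2,4):dx=-3,dy=-3->C; (2,5):dx=+5,dy=+1->C; (2,6):dx=-2,dy=-5->C
  (2,7):dx=+7,dy=+7->C; (2,8):dx=-1,dy=+11->D; (2,9):dx=+6,dy=+6->C; (3,4):dx=+1,dy=-12->D
  (3,5):dx=+9,dy=-8->D; (3,6):dx=+2,dy=-14->D; (3,7):dx=+11,dy=-2->D; (3,8):dx=+3,dy=+2->C
  (3,9):dx=+10,dy=-3->D; (4,5):dx=+8,dy=+4->C; (4,6):dx=+1,dy=-2->D; (4,7):dx=+10,dy=+10->C
  (4,8):dx=+2,dy=+14->C; (4,9):dx=+9,dy=+9->C; (5,6):dx=-7,dy=-6->C; (5,7):dx=+2,dy=+6->C
  (5,8):dx=-6,dy=+10->D; (5,9):dx=+1,dy=+5->C; (6,7):dx=+9,dy=+12->C; (6,8):dx=+1,dy=+16->C
  (6,9):dx=+8,dy=+11->C; (7,8):dx=-8,dy=+4->D; (7,9):dx=-1,dy=-1->C; (8,9):dx=+7,dy=-5->D
Step 2: C = 22, D = 14, total pairs = 36.
Step 3: tau = (C - D)/(n(n-1)/2) = (22 - 14)/36 = 0.222222.
Step 4: Exact two-sided p-value (enumerate n! = 362880 permutations of y under H0): p = 0.476709.
Step 5: alpha = 0.05. fail to reject H0.

tau_b = 0.2222 (C=22, D=14), p = 0.476709, fail to reject H0.


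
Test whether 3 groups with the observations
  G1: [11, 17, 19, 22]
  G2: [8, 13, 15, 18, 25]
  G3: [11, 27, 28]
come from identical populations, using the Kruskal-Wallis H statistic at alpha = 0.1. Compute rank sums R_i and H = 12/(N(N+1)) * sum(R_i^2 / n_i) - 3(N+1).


Step 1: Combine all N = 12 observations and assign midranks.
sorted (value, group, rank): (8,G2,1), (11,G1,2.5), (11,G3,2.5), (13,G2,4), (15,G2,5), (17,G1,6), (18,G2,7), (19,G1,8), (22,G1,9), (25,G2,10), (27,G3,11), (28,G3,12)
Step 2: Sum ranks within each group.
R_1 = 25.5 (n_1 = 4)
R_2 = 27 (n_2 = 5)
R_3 = 25.5 (n_3 = 3)
Step 3: H = 12/(N(N+1)) * sum(R_i^2/n_i) - 3(N+1)
     = 12/(12*13) * (25.5^2/4 + 27^2/5 + 25.5^2/3) - 3*13
     = 0.076923 * 525.112 - 39
     = 1.393269.
Step 4: Ties present; correction factor C = 1 - 6/(12^3 - 12) = 0.996503. Corrected H = 1.393269 / 0.996503 = 1.398158.
Step 5: Under H0, H ~ chi^2(2); p-value = 0.497043.
Step 6: alpha = 0.1. fail to reject H0.

H = 1.3982, df = 2, p = 0.497043, fail to reject H0.


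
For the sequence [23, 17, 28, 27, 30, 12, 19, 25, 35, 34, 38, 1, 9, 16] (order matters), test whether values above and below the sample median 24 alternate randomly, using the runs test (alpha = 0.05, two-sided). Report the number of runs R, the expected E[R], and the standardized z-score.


Step 1: Compute median = 24; label A = above, B = below.
Labels in order: BBAAABBAAAABBB  (n_A = 7, n_B = 7)
Step 2: Count runs R = 5.
Step 3: Under H0 (random ordering), E[R] = 2*n_A*n_B/(n_A+n_B) + 1 = 2*7*7/14 + 1 = 8.0000.
        Var[R] = 2*n_A*n_B*(2*n_A*n_B - n_A - n_B) / ((n_A+n_B)^2 * (n_A+n_B-1)) = 8232/2548 = 3.2308.
        SD[R] = 1.7974.
Step 4: Continuity-corrected z = (R + 0.5 - E[R]) / SD[R] = (5 + 0.5 - 8.0000) / 1.7974 = -1.3909.
Step 5: Two-sided p-value via normal approximation = 2*(1 - Phi(|z|)) = 0.164264.
Step 6: alpha = 0.05. fail to reject H0.

R = 5, z = -1.3909, p = 0.164264, fail to reject H0.


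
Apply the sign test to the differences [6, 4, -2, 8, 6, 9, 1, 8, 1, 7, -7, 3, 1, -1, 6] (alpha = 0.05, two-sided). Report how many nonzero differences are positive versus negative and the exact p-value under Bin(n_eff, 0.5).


Step 1: Discard zero differences. Original n = 15; n_eff = number of nonzero differences = 15.
Nonzero differences (with sign): +6, +4, -2, +8, +6, +9, +1, +8, +1, +7, -7, +3, +1, -1, +6
Step 2: Count signs: positive = 12, negative = 3.
Step 3: Under H0: P(positive) = 0.5, so the number of positives S ~ Bin(15, 0.5).
Step 4: Two-sided exact p-value = sum of Bin(15,0.5) probabilities at or below the observed probability = 0.035156.
Step 5: alpha = 0.05. reject H0.

n_eff = 15, pos = 12, neg = 3, p = 0.035156, reject H0.


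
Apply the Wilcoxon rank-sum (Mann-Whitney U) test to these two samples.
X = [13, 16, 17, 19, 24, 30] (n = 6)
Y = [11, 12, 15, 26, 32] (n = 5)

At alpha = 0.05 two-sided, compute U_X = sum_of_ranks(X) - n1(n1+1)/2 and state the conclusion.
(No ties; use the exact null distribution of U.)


Step 1: Combine and sort all 11 observations; assign midranks.
sorted (value, group): (11,Y), (12,Y), (13,X), (15,Y), (16,X), (17,X), (19,X), (24,X), (26,Y), (30,X), (32,Y)
ranks: 11->1, 12->2, 13->3, 15->4, 16->5, 17->6, 19->7, 24->8, 26->9, 30->10, 32->11
Step 2: Rank sum for X: R1 = 3 + 5 + 6 + 7 + 8 + 10 = 39.
Step 3: U_X = R1 - n1(n1+1)/2 = 39 - 6*7/2 = 39 - 21 = 18.
       U_Y = n1*n2 - U_X = 30 - 18 = 12.
Step 4: No ties, so the exact null distribution of U (based on enumerating the C(11,6) = 462 equally likely rank assignments) gives the two-sided p-value.
Step 5: p-value = 0.662338; compare to alpha = 0.05. fail to reject H0.

U_X = 18, p = 0.662338, fail to reject H0 at alpha = 0.05.


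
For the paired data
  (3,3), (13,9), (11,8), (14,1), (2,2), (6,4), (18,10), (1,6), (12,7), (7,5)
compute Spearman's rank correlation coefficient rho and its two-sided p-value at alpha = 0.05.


Step 1: Rank x and y separately (midranks; no ties here).
rank(x): 3->3, 13->8, 11->6, 14->9, 2->2, 6->4, 18->10, 1->1, 12->7, 7->5
rank(y): 3->3, 9->9, 8->8, 1->1, 2->2, 4->4, 10->10, 6->6, 7->7, 5->5
Step 2: d_i = R_x(i) - R_y(i); compute d_i^2.
  (3-3)^2=0, (8-9)^2=1, (6-8)^2=4, (9-1)^2=64, (2-2)^2=0, (4-4)^2=0, (10-10)^2=0, (1-6)^2=25, (7-7)^2=0, (5-5)^2=0
sum(d^2) = 94.
Step 3: rho = 1 - 6*94 / (10*(10^2 - 1)) = 1 - 564/990 = 0.430303.
Step 4: Under H0, t = rho * sqrt((n-2)/(1-rho^2)) = 1.3483 ~ t(8).
Step 5: Two-sided p-value from the t-distribution with 8 df = 0.214492.
Step 6: alpha = 0.05. fail to reject H0.

rho = 0.4303, p = 0.214492, fail to reject H0 at alpha = 0.05.


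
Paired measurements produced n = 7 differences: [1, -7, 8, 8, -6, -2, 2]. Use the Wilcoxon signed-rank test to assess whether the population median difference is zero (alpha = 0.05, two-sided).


Step 1: Drop any zero differences (none here) and take |d_i|.
|d| = [1, 7, 8, 8, 6, 2, 2]
Step 2: Midrank |d_i| (ties get averaged ranks).
ranks: |1|->1, |7|->5, |8|->6.5, |8|->6.5, |6|->4, |2|->2.5, |2|->2.5
Step 3: Attach original signs; sum ranks with positive sign and with negative sign.
W+ = 1 + 6.5 + 6.5 + 2.5 = 16.5
W- = 5 + 4 + 2.5 = 11.5
(Check: W+ + W- = 28 should equal n(n+1)/2 = 28.)
Step 4: Test statistic W = min(W+, W-) = 11.5.
Step 5: Ties in |d|, so use the tie-corrected normal approximation.
        E[W] = n(n+1)/4 = 7*8/4 = 14.
        Tie groups: |d|=2 (t=2), |d|=8 (t=2); sum(t^3 - t) = 12.
        Var[W] = n(n+1)(2n+1)/24 - sum(t^3-t)/48 = 840/24 - 12/48 = 34.75.
        z = (W - E[W]) / sqrt(Var[W]) = (11.5 - 14) / 5.8949 = -0.4241.
        Two-sided p = 2*Phi(z) = 0.671497.
Step 6: alpha = 0.05. fail to reject H0.

W+ = 16.5, W- = 11.5, W = min = 11.5, p = 0.671497, fail to reject H0.


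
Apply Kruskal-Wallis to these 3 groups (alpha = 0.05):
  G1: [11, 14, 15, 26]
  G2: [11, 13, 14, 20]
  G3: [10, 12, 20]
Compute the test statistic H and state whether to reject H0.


Step 1: Combine all N = 11 observations and assign midranks.
sorted (value, group, rank): (10,G3,1), (11,G1,2.5), (11,G2,2.5), (12,G3,4), (13,G2,5), (14,G1,6.5), (14,G2,6.5), (15,G1,8), (20,G2,9.5), (20,G3,9.5), (26,G1,11)
Step 2: Sum ranks within each group.
R_1 = 28 (n_1 = 4)
R_2 = 23.5 (n_2 = 4)
R_3 = 14.5 (n_3 = 3)
Step 3: H = 12/(N(N+1)) * sum(R_i^2/n_i) - 3(N+1)
     = 12/(11*12) * (28^2/4 + 23.5^2/4 + 14.5^2/3) - 3*12
     = 0.090909 * 404.146 - 36
     = 0.740530.
Step 4: Ties present; correction factor C = 1 - 18/(11^3 - 11) = 0.986364. Corrected H = 0.740530 / 0.986364 = 0.750768.
Step 5: Under H0, H ~ chi^2(2); p-value = 0.687025.
Step 6: alpha = 0.05. fail to reject H0.

H = 0.7508, df = 2, p = 0.687025, fail to reject H0.
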